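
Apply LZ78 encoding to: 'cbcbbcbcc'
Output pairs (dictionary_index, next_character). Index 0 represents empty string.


LZ78 encoding steps:
Dictionary: {0: ''}
Step 1: w='' (idx 0), next='c' -> output (0, 'c'), add 'c' as idx 1
Step 2: w='' (idx 0), next='b' -> output (0, 'b'), add 'b' as idx 2
Step 3: w='c' (idx 1), next='b' -> output (1, 'b'), add 'cb' as idx 3
Step 4: w='b' (idx 2), next='c' -> output (2, 'c'), add 'bc' as idx 4
Step 5: w='bc' (idx 4), next='c' -> output (4, 'c'), add 'bcc' as idx 5


Encoded: [(0, 'c'), (0, 'b'), (1, 'b'), (2, 'c'), (4, 'c')]


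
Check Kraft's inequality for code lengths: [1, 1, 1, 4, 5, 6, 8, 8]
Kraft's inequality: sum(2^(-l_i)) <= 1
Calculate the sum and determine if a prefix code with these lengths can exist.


Sum = 2^(-1) + 2^(-1) + 2^(-1) + 2^(-4) + 2^(-5) + 2^(-6) + 2^(-8) + 2^(-8)
    = 0.5 + 0.5 + 0.5 + 0.0625 + 0.03125 + 0.015625 + 0.00390625 + 0.00390625
    = 414/256 = 1.6171875
Since 1.6171875 > 1, Kraft's inequality is NOT satisfied.
A prefix code with these lengths CANNOT exist.

Kraft sum = 1.6171875. Not satisfied.


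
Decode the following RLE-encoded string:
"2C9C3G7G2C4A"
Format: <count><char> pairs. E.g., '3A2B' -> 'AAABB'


Expanding each <count><char> pair:
  2C -> 'CC'
  9C -> 'CCCCCCCCC'
  3G -> 'GGG'
  7G -> 'GGGGGGG'
  2C -> 'CC'
  4A -> 'AAAA'

Decoded = CCCCCCCCCCCGGGGGGGGGGCCAAAA


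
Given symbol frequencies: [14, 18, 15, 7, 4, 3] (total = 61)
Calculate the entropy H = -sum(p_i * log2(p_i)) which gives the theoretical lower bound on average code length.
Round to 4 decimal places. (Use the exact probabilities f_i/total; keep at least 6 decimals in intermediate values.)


Per-symbol terms -p_i * log2(p_i) with p_i = f_i/61:
  p = 14/61 = 0.229508: log2(p) = -2.123382, -p*log2(p) = 0.487334
  p = 18/61 = 0.295082: log2(p) = -1.760812, -p*log2(p) = 0.519584
  p = 15/61 = 0.245902: log2(p) = -2.023847, -p*log2(p) = 0.497667
  p = 7/61 = 0.114754: log2(p) = -3.123382, -p*log2(p) = 0.358421
  p = 4/61 = 0.065574: log2(p) = -3.930737, -p*log2(p) = 0.257753
  p = 3/61 = 0.049180: log2(p) = -4.345775, -p*log2(p) = 0.213727
H = 0.487334 + 0.519584 + 0.497667 + 0.358421 + 0.257753 + 0.213727 = 2.334486

H = 2.3345 bits/symbol


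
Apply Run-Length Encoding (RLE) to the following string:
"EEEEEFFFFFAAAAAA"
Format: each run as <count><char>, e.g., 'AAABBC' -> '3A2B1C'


Scanning runs left to right:
  i=0: run of 'E' x 5 -> '5E'
  i=5: run of 'F' x 5 -> '5F'
  i=10: run of 'A' x 6 -> '6A'

RLE = 5E5F6A


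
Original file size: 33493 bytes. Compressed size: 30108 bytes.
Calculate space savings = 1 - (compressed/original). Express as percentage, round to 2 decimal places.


ratio = compressed/original = 30108/33493 = 0.898934
savings = 1 - ratio = 1 - 0.898934 = 0.101066
as a percentage: 0.101066 * 100 = 10.11%

Space savings = 1 - 30108/33493 = 10.11%


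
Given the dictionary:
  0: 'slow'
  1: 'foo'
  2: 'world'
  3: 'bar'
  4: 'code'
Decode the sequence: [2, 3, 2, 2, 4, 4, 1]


Look up each index in the dictionary:
  2 -> 'world'
  3 -> 'bar'
  2 -> 'world'
  2 -> 'world'
  4 -> 'code'
  4 -> 'code'
  1 -> 'foo'

Decoded: "world bar world world code code foo"


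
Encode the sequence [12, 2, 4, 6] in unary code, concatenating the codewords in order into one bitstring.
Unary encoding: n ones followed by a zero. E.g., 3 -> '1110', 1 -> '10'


Encode each number as n ones followed by a terminating 0:
  12 -> 1111111111110 (13 bits)
  2 -> 110 (3 bits)
  4 -> 11110 (5 bits)
  6 -> 1111110 (7 bits)
Total length = 13 + 3 + 5 + 7 = 28 bits.

Unary([12, 2, 4, 6]) = 1111111111110110111101111110 (28 bits)


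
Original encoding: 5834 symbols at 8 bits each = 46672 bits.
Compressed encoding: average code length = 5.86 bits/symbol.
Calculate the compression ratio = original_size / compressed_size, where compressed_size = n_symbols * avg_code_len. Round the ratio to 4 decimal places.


original_size = n_symbols * orig_bits = 5834 * 8 = 46672 bits
compressed_size = n_symbols * avg_code_len = 5834 * 5.86 = 34187.24 bits
ratio = original_size / compressed_size = 46672 / 34187.24 = 1.3652

Compression ratio = 1.3652


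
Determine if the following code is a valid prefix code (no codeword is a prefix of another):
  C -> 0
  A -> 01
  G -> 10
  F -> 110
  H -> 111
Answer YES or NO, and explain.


Checking each pair (does one codeword prefix another?):
  C='0' vs A='01': prefix -- VIOLATION

NO -- this is NOT a valid prefix code. C (0) is a prefix of A (01).


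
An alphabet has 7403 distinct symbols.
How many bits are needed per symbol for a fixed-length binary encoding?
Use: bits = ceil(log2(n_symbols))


log2(7403) = 12.8539
Bracket: 2^12 = 4096 < 7403 <= 2^13 = 8192
So ceil(log2(7403)) = 13

bits = ceil(log2(7403)) = ceil(12.8539) = 13 bits


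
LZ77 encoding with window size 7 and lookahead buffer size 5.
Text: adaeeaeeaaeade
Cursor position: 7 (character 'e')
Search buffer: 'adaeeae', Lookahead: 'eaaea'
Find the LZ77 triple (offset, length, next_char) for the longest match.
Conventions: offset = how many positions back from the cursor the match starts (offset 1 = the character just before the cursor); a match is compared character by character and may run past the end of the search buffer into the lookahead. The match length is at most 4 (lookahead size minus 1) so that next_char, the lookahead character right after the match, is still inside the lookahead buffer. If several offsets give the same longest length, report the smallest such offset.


Try each offset into the search buffer:
  offset=1 (pos 6, char 'e'): match length 1
  offset=2 (pos 5, char 'a'): match length 0
  offset=3 (pos 4, char 'e'): match length 2
  offset=4 (pos 3, char 'e'): match length 1
  offset=5 (pos 2, char 'a'): match length 0
  offset=6 (pos 1, char 'd'): match length 0
  offset=7 (pos 0, char 'a'): match length 0
Longest match has length 2 at offset 3.
next_char = character at position 7 + 2 = 9 -> 'a'

Best match: offset=3, length=2 (matching 'ea' starting at position 4)
LZ77 triple: (3, 2, 'a')


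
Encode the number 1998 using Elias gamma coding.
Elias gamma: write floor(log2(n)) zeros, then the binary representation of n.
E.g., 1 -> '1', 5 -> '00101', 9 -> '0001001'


num_bits = floor(log2(1998)) + 1 = 11
leading_zeros = num_bits - 1 = 10
binary(1998) = 11111001110

Elias gamma(1998) = '0000000000' + '11111001110' = 000000000011111001110 (21 bits)


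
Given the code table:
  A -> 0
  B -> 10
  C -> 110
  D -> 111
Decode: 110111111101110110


Decoding:
110 -> C
111 -> D
111 -> D
10 -> B
111 -> D
0 -> A
110 -> C


Result: CDDBDAC


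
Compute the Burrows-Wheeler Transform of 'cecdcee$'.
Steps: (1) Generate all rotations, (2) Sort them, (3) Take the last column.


Rotations (sorted):
  0: $cecdcee -> last char: e
  1: cdcee$ce -> last char: e
  2: cecdcee$ -> last char: $
  3: cee$cecd -> last char: d
  4: dcee$cec -> last char: c
  5: e$cecdce -> last char: e
  6: ecdcee$c -> last char: c
  7: ee$cecdc -> last char: c


BWT = ee$dcecc


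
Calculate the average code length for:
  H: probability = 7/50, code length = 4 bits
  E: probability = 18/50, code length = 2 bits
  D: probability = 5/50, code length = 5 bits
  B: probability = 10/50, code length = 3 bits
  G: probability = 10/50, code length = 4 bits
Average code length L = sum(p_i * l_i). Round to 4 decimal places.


Weighted contributions p_i * l_i:
  H: (7/50) * 4 = 28/50
  E: (18/50) * 2 = 36/50
  D: (5/50) * 5 = 25/50
  B: (10/50) * 3 = 30/50
  G: (10/50) * 4 = 40/50
Sum = (28 + 36 + 25 + 30 + 40)/50 = 159/50

L = 159/50 = 3.1800 bits/symbol


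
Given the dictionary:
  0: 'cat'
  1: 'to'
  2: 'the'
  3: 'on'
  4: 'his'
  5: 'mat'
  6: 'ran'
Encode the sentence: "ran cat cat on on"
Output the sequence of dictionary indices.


Look up each word in the dictionary:
  'ran' -> 6
  'cat' -> 0
  'cat' -> 0
  'on' -> 3
  'on' -> 3

Encoded: [6, 0, 0, 3, 3]


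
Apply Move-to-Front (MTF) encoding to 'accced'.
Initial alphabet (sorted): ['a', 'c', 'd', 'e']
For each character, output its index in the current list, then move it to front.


MTF encoding:
'a': index 0 in ['a', 'c', 'd', 'e'] -> ['a', 'c', 'd', 'e']
'c': index 1 in ['a', 'c', 'd', 'e'] -> ['c', 'a', 'd', 'e']
'c': index 0 in ['c', 'a', 'd', 'e'] -> ['c', 'a', 'd', 'e']
'c': index 0 in ['c', 'a', 'd', 'e'] -> ['c', 'a', 'd', 'e']
'e': index 3 in ['c', 'a', 'd', 'e'] -> ['e', 'c', 'a', 'd']
'd': index 3 in ['e', 'c', 'a', 'd'] -> ['d', 'e', 'c', 'a']


Output: [0, 1, 0, 0, 3, 3]


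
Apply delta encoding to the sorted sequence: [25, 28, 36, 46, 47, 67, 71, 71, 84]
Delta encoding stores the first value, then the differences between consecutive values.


First value: 25
Deltas:
  28 - 25 = 3
  36 - 28 = 8
  46 - 36 = 10
  47 - 46 = 1
  67 - 47 = 20
  71 - 67 = 4
  71 - 71 = 0
  84 - 71 = 13


Delta encoded: [25, 3, 8, 10, 1, 20, 4, 0, 13]


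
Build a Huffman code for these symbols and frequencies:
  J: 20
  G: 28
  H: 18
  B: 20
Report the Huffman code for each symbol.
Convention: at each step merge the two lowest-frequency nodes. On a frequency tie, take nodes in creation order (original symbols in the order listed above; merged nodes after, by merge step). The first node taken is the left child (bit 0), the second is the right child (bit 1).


Huffman tree construction:
Step 1: Merge H(18) + J(20) = 38
Step 2: Merge B(20) + G(28) = 48
Step 3: Merge (H+J)(38) + (B+G)(48) = 86
Read each symbol's code off the tree from the root (left child = 0, right child = 1).

Codes:
  J: 01 (length 2)
  G: 11 (length 2)
  H: 00 (length 2)
  B: 10 (length 2)
Average code length: 172/86 = 2.0000 bits/symbol


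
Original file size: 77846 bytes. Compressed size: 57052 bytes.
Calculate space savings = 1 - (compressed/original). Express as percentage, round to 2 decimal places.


ratio = compressed/original = 57052/77846 = 0.732883
savings = 1 - ratio = 1 - 0.732883 = 0.267117
as a percentage: 0.267117 * 100 = 26.71%

Space savings = 1 - 57052/77846 = 26.71%


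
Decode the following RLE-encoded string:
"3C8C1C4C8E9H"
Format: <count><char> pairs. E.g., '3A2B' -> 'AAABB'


Expanding each <count><char> pair:
  3C -> 'CCC'
  8C -> 'CCCCCCCC'
  1C -> 'C'
  4C -> 'CCCC'
  8E -> 'EEEEEEEE'
  9H -> 'HHHHHHHHH'

Decoded = CCCCCCCCCCCCCCCCEEEEEEEEHHHHHHHHH


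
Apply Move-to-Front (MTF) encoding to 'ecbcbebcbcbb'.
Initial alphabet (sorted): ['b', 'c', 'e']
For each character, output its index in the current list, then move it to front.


MTF encoding:
'e': index 2 in ['b', 'c', 'e'] -> ['e', 'b', 'c']
'c': index 2 in ['e', 'b', 'c'] -> ['c', 'e', 'b']
'b': index 2 in ['c', 'e', 'b'] -> ['b', 'c', 'e']
'c': index 1 in ['b', 'c', 'e'] -> ['c', 'b', 'e']
'b': index 1 in ['c', 'b', 'e'] -> ['b', 'c', 'e']
'e': index 2 in ['b', 'c', 'e'] -> ['e', 'b', 'c']
'b': index 1 in ['e', 'b', 'c'] -> ['b', 'e', 'c']
'c': index 2 in ['b', 'e', 'c'] -> ['c', 'b', 'e']
'b': index 1 in ['c', 'b', 'e'] -> ['b', 'c', 'e']
'c': index 1 in ['b', 'c', 'e'] -> ['c', 'b', 'e']
'b': index 1 in ['c', 'b', 'e'] -> ['b', 'c', 'e']
'b': index 0 in ['b', 'c', 'e'] -> ['b', 'c', 'e']


Output: [2, 2, 2, 1, 1, 2, 1, 2, 1, 1, 1, 0]


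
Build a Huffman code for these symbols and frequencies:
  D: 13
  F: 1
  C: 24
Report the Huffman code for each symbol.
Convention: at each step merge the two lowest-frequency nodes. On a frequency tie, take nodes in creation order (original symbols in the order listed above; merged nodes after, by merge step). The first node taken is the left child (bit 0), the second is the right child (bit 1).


Huffman tree construction:
Step 1: Merge F(1) + D(13) = 14
Step 2: Merge (F+D)(14) + C(24) = 38
Read each symbol's code off the tree from the root (left child = 0, right child = 1).

Codes:
  D: 01 (length 2)
  F: 00 (length 2)
  C: 1 (length 1)
Average code length: 52/38 = 1.3684 bits/symbol


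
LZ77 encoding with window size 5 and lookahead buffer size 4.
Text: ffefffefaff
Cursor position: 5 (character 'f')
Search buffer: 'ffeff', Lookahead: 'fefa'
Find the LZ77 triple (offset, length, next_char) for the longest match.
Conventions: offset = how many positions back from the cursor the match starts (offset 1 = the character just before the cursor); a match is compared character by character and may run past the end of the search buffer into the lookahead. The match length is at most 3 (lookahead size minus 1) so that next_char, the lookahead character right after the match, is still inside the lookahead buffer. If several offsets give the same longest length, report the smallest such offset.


Try each offset into the search buffer:
  offset=1 (pos 4, char 'f'): match length 1
  offset=2 (pos 3, char 'f'): match length 1
  offset=3 (pos 2, char 'e'): match length 0
  offset=4 (pos 1, char 'f'): match length 3
  offset=5 (pos 0, char 'f'): match length 1
Longest match has length 3 at offset 4.
next_char = character at position 5 + 3 = 8 -> 'a'

Best match: offset=4, length=3 (matching 'fef' starting at position 1)
LZ77 triple: (4, 3, 'a')


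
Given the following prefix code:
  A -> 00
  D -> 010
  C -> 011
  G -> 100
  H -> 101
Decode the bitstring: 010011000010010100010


Decoding step by step:
Bits 010 -> D
Bits 011 -> C
Bits 00 -> A
Bits 00 -> A
Bits 100 -> G
Bits 101 -> H
Bits 00 -> A
Bits 010 -> D


Decoded message: DCAAGHAD


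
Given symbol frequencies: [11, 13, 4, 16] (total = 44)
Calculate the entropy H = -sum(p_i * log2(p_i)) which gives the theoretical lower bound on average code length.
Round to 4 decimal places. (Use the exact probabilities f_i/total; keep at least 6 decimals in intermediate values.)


Per-symbol terms -p_i * log2(p_i) with p_i = f_i/44:
  p = 11/44 = 0.250000: log2(p) = -2.000000, -p*log2(p) = 0.500000
  p = 13/44 = 0.295455: log2(p) = -1.758992, -p*log2(p) = 0.519702
  p = 4/44 = 0.090909: log2(p) = -3.459432, -p*log2(p) = 0.314494
  p = 16/44 = 0.363636: log2(p) = -1.459432, -p*log2(p) = 0.530702
H = 0.500000 + 0.519702 + 0.314494 + 0.530702 = 1.864898

H = 1.8649 bits/symbol


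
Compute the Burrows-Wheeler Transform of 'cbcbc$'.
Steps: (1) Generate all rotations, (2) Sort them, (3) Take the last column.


Rotations (sorted):
  0: $cbcbc -> last char: c
  1: bc$cbc -> last char: c
  2: bcbc$c -> last char: c
  3: c$cbcb -> last char: b
  4: cbc$cb -> last char: b
  5: cbcbc$ -> last char: $


BWT = cccbb$


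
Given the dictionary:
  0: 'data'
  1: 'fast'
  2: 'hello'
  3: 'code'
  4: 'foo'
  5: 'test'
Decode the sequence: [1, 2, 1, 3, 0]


Look up each index in the dictionary:
  1 -> 'fast'
  2 -> 'hello'
  1 -> 'fast'
  3 -> 'code'
  0 -> 'data'

Decoded: "fast hello fast code data"


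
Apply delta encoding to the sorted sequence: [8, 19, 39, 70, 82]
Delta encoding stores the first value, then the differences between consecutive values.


First value: 8
Deltas:
  19 - 8 = 11
  39 - 19 = 20
  70 - 39 = 31
  82 - 70 = 12


Delta encoded: [8, 11, 20, 31, 12]


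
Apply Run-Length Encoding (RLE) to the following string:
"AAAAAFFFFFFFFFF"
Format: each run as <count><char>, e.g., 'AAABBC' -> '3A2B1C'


Scanning runs left to right:
  i=0: run of 'A' x 5 -> '5A'
  i=5: run of 'F' x 10 -> '10F'

RLE = 5A10F


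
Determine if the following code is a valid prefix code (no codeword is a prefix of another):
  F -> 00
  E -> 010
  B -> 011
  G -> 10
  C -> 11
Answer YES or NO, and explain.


Checking each pair (does one codeword prefix another?):
  F='00' vs E='010': no prefix
  F='00' vs B='011': no prefix
  F='00' vs G='10': no prefix
  F='00' vs C='11': no prefix
  E='010' vs F='00': no prefix
  E='010' vs B='011': no prefix
  E='010' vs G='10': no prefix
  E='010' vs C='11': no prefix
  B='011' vs F='00': no prefix
  B='011' vs E='010': no prefix
  B='011' vs G='10': no prefix
  B='011' vs C='11': no prefix
  G='10' vs F='00': no prefix
  G='10' vs E='010': no prefix
  G='10' vs B='011': no prefix
  G='10' vs C='11': no prefix
  C='11' vs F='00': no prefix
  C='11' vs E='010': no prefix
  C='11' vs B='011': no prefix
  C='11' vs G='10': no prefix
No violation found over all pairs.

YES -- this is a valid prefix code. No codeword is a prefix of any other codeword.


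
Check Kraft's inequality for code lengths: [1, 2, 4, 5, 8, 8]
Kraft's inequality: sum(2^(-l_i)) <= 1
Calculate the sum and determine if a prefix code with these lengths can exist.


Sum = 2^(-1) + 2^(-2) + 2^(-4) + 2^(-5) + 2^(-8) + 2^(-8)
    = 0.5 + 0.25 + 0.0625 + 0.03125 + 0.00390625 + 0.00390625
    = 218/256 = 0.8515625
Since 0.8515625 <= 1, Kraft's inequality IS satisfied.
A prefix code with these lengths CAN exist.

Kraft sum = 0.8515625. Satisfied.


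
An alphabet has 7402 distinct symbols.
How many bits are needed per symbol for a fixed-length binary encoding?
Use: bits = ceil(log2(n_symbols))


log2(7402) = 12.8537
Bracket: 2^12 = 4096 < 7402 <= 2^13 = 8192
So ceil(log2(7402)) = 13

bits = ceil(log2(7402)) = ceil(12.8537) = 13 bits


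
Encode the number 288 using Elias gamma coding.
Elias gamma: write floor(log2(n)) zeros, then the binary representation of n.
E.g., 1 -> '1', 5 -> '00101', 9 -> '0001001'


num_bits = floor(log2(288)) + 1 = 9
leading_zeros = num_bits - 1 = 8
binary(288) = 100100000

Elias gamma(288) = '00000000' + '100100000' = 00000000100100000 (17 bits)


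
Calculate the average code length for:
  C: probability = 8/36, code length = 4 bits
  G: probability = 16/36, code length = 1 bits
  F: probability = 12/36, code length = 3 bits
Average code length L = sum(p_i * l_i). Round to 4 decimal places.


Weighted contributions p_i * l_i:
  C: (8/36) * 4 = 32/36
  G: (16/36) * 1 = 16/36
  F: (12/36) * 3 = 36/36
Sum = (32 + 16 + 36)/36 = 84/36

L = 84/36 = 2.3333 bits/symbol


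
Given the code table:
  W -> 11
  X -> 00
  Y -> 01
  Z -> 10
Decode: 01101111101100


Decoding:
01 -> Y
10 -> Z
11 -> W
11 -> W
10 -> Z
11 -> W
00 -> X


Result: YZWWZWX


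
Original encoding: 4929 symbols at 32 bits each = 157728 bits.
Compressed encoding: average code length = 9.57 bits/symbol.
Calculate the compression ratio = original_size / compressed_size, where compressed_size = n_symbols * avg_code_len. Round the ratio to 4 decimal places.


original_size = n_symbols * orig_bits = 4929 * 32 = 157728 bits
compressed_size = n_symbols * avg_code_len = 4929 * 9.57 = 47170.53 bits
ratio = original_size / compressed_size = 157728 / 47170.53 = 3.3438

Compression ratio = 3.3438


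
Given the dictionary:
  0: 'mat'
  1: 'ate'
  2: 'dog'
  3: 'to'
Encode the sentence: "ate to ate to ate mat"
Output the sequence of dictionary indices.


Look up each word in the dictionary:
  'ate' -> 1
  'to' -> 3
  'ate' -> 1
  'to' -> 3
  'ate' -> 1
  'mat' -> 0

Encoded: [1, 3, 1, 3, 1, 0]


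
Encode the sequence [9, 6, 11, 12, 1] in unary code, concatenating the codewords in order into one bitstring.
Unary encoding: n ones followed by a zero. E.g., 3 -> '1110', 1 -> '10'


Encode each number as n ones followed by a terminating 0:
  9 -> 1111111110 (10 bits)
  6 -> 1111110 (7 bits)
  11 -> 111111111110 (12 bits)
  12 -> 1111111111110 (13 bits)
  1 -> 10 (2 bits)
Total length = 10 + 7 + 12 + 13 + 2 = 44 bits.

Unary([9, 6, 11, 12, 1]) = 11111111101111110111111111110111111111111010 (44 bits)


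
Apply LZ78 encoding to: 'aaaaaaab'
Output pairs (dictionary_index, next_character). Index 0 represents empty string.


LZ78 encoding steps:
Dictionary: {0: ''}
Step 1: w='' (idx 0), next='a' -> output (0, 'a'), add 'a' as idx 1
Step 2: w='a' (idx 1), next='a' -> output (1, 'a'), add 'aa' as idx 2
Step 3: w='aa' (idx 2), next='a' -> output (2, 'a'), add 'aaa' as idx 3
Step 4: w='a' (idx 1), next='b' -> output (1, 'b'), add 'ab' as idx 4


Encoded: [(0, 'a'), (1, 'a'), (2, 'a'), (1, 'b')]


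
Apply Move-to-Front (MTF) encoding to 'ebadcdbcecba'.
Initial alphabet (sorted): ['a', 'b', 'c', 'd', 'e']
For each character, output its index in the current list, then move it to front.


MTF encoding:
'e': index 4 in ['a', 'b', 'c', 'd', 'e'] -> ['e', 'a', 'b', 'c', 'd']
'b': index 2 in ['e', 'a', 'b', 'c', 'd'] -> ['b', 'e', 'a', 'c', 'd']
'a': index 2 in ['b', 'e', 'a', 'c', 'd'] -> ['a', 'b', 'e', 'c', 'd']
'd': index 4 in ['a', 'b', 'e', 'c', 'd'] -> ['d', 'a', 'b', 'e', 'c']
'c': index 4 in ['d', 'a', 'b', 'e', 'c'] -> ['c', 'd', 'a', 'b', 'e']
'd': index 1 in ['c', 'd', 'a', 'b', 'e'] -> ['d', 'c', 'a', 'b', 'e']
'b': index 3 in ['d', 'c', 'a', 'b', 'e'] -> ['b', 'd', 'c', 'a', 'e']
'c': index 2 in ['b', 'd', 'c', 'a', 'e'] -> ['c', 'b', 'd', 'a', 'e']
'e': index 4 in ['c', 'b', 'd', 'a', 'e'] -> ['e', 'c', 'b', 'd', 'a']
'c': index 1 in ['e', 'c', 'b', 'd', 'a'] -> ['c', 'e', 'b', 'd', 'a']
'b': index 2 in ['c', 'e', 'b', 'd', 'a'] -> ['b', 'c', 'e', 'd', 'a']
'a': index 4 in ['b', 'c', 'e', 'd', 'a'] -> ['a', 'b', 'c', 'e', 'd']


Output: [4, 2, 2, 4, 4, 1, 3, 2, 4, 1, 2, 4]


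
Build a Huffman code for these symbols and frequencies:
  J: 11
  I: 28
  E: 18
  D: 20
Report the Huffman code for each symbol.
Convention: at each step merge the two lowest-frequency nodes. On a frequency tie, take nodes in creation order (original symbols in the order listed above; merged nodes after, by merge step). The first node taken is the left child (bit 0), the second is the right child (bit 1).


Huffman tree construction:
Step 1: Merge J(11) + E(18) = 29
Step 2: Merge D(20) + I(28) = 48
Step 3: Merge (J+E)(29) + (D+I)(48) = 77
Read each symbol's code off the tree from the root (left child = 0, right child = 1).

Codes:
  J: 00 (length 2)
  I: 11 (length 2)
  E: 01 (length 2)
  D: 10 (length 2)
Average code length: 154/77 = 2.0000 bits/symbol


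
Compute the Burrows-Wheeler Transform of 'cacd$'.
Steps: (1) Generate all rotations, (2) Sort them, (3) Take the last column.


Rotations (sorted):
  0: $cacd -> last char: d
  1: acd$c -> last char: c
  2: cacd$ -> last char: $
  3: cd$ca -> last char: a
  4: d$cac -> last char: c


BWT = dc$ac


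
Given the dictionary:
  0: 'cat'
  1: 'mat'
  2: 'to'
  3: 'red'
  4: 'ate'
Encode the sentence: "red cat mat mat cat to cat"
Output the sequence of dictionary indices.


Look up each word in the dictionary:
  'red' -> 3
  'cat' -> 0
  'mat' -> 1
  'mat' -> 1
  'cat' -> 0
  'to' -> 2
  'cat' -> 0

Encoded: [3, 0, 1, 1, 0, 2, 0]


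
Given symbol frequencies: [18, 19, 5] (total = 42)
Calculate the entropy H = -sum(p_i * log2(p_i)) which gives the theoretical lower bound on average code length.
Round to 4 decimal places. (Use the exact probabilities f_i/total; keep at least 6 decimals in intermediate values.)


Per-symbol terms -p_i * log2(p_i) with p_i = f_i/42:
  p = 18/42 = 0.428571: log2(p) = -1.222392, -p*log2(p) = 0.523882
  p = 19/42 = 0.452381: log2(p) = -1.144390, -p*log2(p) = 0.517700
  p = 5/42 = 0.119048: log2(p) = -3.070389, -p*log2(p) = 0.365523
H = 0.523882 + 0.517700 + 0.365523 = 1.407105

H = 1.4071 bits/symbol


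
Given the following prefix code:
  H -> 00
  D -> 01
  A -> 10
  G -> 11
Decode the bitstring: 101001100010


Decoding step by step:
Bits 10 -> A
Bits 10 -> A
Bits 01 -> D
Bits 10 -> A
Bits 00 -> H
Bits 10 -> A


Decoded message: AADAHA


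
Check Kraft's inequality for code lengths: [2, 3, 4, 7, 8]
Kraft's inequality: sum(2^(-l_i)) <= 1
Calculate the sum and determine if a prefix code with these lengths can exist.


Sum = 2^(-2) + 2^(-3) + 2^(-4) + 2^(-7) + 2^(-8)
    = 0.25 + 0.125 + 0.0625 + 0.0078125 + 0.00390625
    = 115/256 = 0.44921875
Since 0.44921875 <= 1, Kraft's inequality IS satisfied.
A prefix code with these lengths CAN exist.

Kraft sum = 0.44921875. Satisfied.


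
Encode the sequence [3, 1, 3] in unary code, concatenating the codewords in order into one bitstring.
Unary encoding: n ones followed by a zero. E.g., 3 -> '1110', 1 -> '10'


Encode each number as n ones followed by a terminating 0:
  3 -> 1110 (4 bits)
  1 -> 10 (2 bits)
  3 -> 1110 (4 bits)
Total length = 4 + 2 + 4 = 10 bits.

Unary([3, 1, 3]) = 1110101110 (10 bits)


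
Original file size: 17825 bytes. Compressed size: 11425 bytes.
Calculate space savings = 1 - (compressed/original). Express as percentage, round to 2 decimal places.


ratio = compressed/original = 11425/17825 = 0.640954
savings = 1 - ratio = 1 - 0.640954 = 0.359046
as a percentage: 0.359046 * 100 = 35.9%

Space savings = 1 - 11425/17825 = 35.9%


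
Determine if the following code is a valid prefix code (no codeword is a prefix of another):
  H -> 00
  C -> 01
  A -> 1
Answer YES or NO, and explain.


Checking each pair (does one codeword prefix another?):
  H='00' vs C='01': no prefix
  H='00' vs A='1': no prefix
  C='01' vs H='00': no prefix
  C='01' vs A='1': no prefix
  A='1' vs H='00': no prefix
  A='1' vs C='01': no prefix
No violation found over all pairs.

YES -- this is a valid prefix code. No codeword is a prefix of any other codeword.


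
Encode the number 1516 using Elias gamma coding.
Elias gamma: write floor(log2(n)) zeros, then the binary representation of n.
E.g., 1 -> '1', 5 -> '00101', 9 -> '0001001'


num_bits = floor(log2(1516)) + 1 = 11
leading_zeros = num_bits - 1 = 10
binary(1516) = 10111101100

Elias gamma(1516) = '0000000000' + '10111101100' = 000000000010111101100 (21 bits)


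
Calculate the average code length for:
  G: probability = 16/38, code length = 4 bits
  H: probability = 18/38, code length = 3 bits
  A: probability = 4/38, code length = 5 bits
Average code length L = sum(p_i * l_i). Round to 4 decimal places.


Weighted contributions p_i * l_i:
  G: (16/38) * 4 = 64/38
  H: (18/38) * 3 = 54/38
  A: (4/38) * 5 = 20/38
Sum = (64 + 54 + 20)/38 = 138/38

L = 138/38 = 3.6316 bits/symbol


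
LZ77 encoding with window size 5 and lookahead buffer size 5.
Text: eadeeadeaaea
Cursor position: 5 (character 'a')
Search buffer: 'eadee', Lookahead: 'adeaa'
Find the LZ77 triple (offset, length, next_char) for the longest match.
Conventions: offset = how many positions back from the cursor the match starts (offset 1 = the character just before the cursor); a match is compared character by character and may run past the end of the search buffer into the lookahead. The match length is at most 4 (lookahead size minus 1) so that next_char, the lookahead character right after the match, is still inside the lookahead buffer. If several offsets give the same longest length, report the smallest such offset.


Try each offset into the search buffer:
  offset=1 (pos 4, char 'e'): match length 0
  offset=2 (pos 3, char 'e'): match length 0
  offset=3 (pos 2, char 'd'): match length 0
  offset=4 (pos 1, char 'a'): match length 3
  offset=5 (pos 0, char 'e'): match length 0
Longest match has length 3 at offset 4.
next_char = character at position 5 + 3 = 8 -> 'a'

Best match: offset=4, length=3 (matching 'ade' starting at position 1)
LZ77 triple: (4, 3, 'a')


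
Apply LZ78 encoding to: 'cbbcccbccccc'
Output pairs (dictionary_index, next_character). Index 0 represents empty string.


LZ78 encoding steps:
Dictionary: {0: ''}
Step 1: w='' (idx 0), next='c' -> output (0, 'c'), add 'c' as idx 1
Step 2: w='' (idx 0), next='b' -> output (0, 'b'), add 'b' as idx 2
Step 3: w='b' (idx 2), next='c' -> output (2, 'c'), add 'bc' as idx 3
Step 4: w='c' (idx 1), next='c' -> output (1, 'c'), add 'cc' as idx 4
Step 5: w='bc' (idx 3), next='c' -> output (3, 'c'), add 'bcc' as idx 5
Step 6: w='cc' (idx 4), next='c' -> output (4, 'c'), add 'ccc' as idx 6


Encoded: [(0, 'c'), (0, 'b'), (2, 'c'), (1, 'c'), (3, 'c'), (4, 'c')]


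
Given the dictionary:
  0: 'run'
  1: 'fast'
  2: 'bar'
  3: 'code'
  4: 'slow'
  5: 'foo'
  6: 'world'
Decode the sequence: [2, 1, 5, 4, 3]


Look up each index in the dictionary:
  2 -> 'bar'
  1 -> 'fast'
  5 -> 'foo'
  4 -> 'slow'
  3 -> 'code'

Decoded: "bar fast foo slow code"


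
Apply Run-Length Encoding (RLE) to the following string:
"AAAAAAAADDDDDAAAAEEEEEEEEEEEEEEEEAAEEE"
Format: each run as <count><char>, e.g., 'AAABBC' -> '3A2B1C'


Scanning runs left to right:
  i=0: run of 'A' x 8 -> '8A'
  i=8: run of 'D' x 5 -> '5D'
  i=13: run of 'A' x 4 -> '4A'
  i=17: run of 'E' x 16 -> '16E'
  i=33: run of 'A' x 2 -> '2A'
  i=35: run of 'E' x 3 -> '3E'

RLE = 8A5D4A16E2A3E


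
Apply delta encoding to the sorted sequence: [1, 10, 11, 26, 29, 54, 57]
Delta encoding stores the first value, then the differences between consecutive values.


First value: 1
Deltas:
  10 - 1 = 9
  11 - 10 = 1
  26 - 11 = 15
  29 - 26 = 3
  54 - 29 = 25
  57 - 54 = 3


Delta encoded: [1, 9, 1, 15, 3, 25, 3]


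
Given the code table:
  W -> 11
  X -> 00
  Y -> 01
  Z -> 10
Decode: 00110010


Decoding:
00 -> X
11 -> W
00 -> X
10 -> Z


Result: XWXZ


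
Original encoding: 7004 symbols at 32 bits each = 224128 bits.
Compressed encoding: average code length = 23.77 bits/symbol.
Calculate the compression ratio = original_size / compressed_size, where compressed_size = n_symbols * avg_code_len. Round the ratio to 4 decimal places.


original_size = n_symbols * orig_bits = 7004 * 32 = 224128 bits
compressed_size = n_symbols * avg_code_len = 7004 * 23.77 = 166485.08 bits
ratio = original_size / compressed_size = 224128 / 166485.08 = 1.3462

Compression ratio = 1.3462


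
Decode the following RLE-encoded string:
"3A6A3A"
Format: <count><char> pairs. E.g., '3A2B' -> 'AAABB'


Expanding each <count><char> pair:
  3A -> 'AAA'
  6A -> 'AAAAAA'
  3A -> 'AAA'

Decoded = AAAAAAAAAAAA


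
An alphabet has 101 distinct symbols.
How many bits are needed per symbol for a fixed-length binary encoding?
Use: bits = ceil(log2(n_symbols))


log2(101) = 6.6582
Bracket: 2^6 = 64 < 101 <= 2^7 = 128
So ceil(log2(101)) = 7

bits = ceil(log2(101)) = ceil(6.6582) = 7 bits


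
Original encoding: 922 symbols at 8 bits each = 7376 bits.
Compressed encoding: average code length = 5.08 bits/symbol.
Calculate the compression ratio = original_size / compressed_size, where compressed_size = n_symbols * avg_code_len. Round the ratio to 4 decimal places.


original_size = n_symbols * orig_bits = 922 * 8 = 7376 bits
compressed_size = n_symbols * avg_code_len = 922 * 5.08 = 4683.76 bits
ratio = original_size / compressed_size = 7376 / 4683.76 = 1.5748

Compression ratio = 1.5748


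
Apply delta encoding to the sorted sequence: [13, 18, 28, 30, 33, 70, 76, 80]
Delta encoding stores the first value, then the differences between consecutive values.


First value: 13
Deltas:
  18 - 13 = 5
  28 - 18 = 10
  30 - 28 = 2
  33 - 30 = 3
  70 - 33 = 37
  76 - 70 = 6
  80 - 76 = 4


Delta encoded: [13, 5, 10, 2, 3, 37, 6, 4]


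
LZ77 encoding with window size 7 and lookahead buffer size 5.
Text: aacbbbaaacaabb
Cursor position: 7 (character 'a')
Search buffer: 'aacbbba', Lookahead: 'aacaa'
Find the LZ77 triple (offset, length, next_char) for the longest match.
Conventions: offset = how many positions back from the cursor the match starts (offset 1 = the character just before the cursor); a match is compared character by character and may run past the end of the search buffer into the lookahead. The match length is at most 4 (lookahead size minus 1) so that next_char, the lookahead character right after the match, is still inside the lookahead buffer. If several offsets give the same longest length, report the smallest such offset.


Try each offset into the search buffer:
  offset=1 (pos 6, char 'a'): match length 2
  offset=2 (pos 5, char 'b'): match length 0
  offset=3 (pos 4, char 'b'): match length 0
  offset=4 (pos 3, char 'b'): match length 0
  offset=5 (pos 2, char 'c'): match length 0
  offset=6 (pos 1, char 'a'): match length 1
  offset=7 (pos 0, char 'a'): match length 3
Longest match has length 3 at offset 7.
next_char = character at position 7 + 3 = 10 -> 'a'

Best match: offset=7, length=3 (matching 'aac' starting at position 0)
LZ77 triple: (7, 3, 'a')


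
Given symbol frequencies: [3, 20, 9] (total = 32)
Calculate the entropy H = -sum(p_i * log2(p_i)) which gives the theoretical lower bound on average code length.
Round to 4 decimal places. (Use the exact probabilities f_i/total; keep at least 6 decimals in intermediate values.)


Per-symbol terms -p_i * log2(p_i) with p_i = f_i/32:
  p = 3/32 = 0.093750: log2(p) = -3.415037, -p*log2(p) = 0.320160
  p = 20/32 = 0.625000: log2(p) = -0.678072, -p*log2(p) = 0.423795
  p = 9/32 = 0.281250: log2(p) = -1.830075, -p*log2(p) = 0.514709
H = 0.320160 + 0.423795 + 0.514709 = 1.258664

H = 1.2587 bits/symbol


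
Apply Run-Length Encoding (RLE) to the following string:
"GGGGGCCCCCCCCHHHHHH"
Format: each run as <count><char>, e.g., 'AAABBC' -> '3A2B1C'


Scanning runs left to right:
  i=0: run of 'G' x 5 -> '5G'
  i=5: run of 'C' x 8 -> '8C'
  i=13: run of 'H' x 6 -> '6H'

RLE = 5G8C6H


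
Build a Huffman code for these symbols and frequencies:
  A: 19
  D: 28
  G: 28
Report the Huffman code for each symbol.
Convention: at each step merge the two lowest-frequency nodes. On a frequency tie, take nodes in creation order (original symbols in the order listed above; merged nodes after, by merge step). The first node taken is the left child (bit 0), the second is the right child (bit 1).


Huffman tree construction:
Step 1: Merge A(19) + D(28) = 47
Step 2: Merge G(28) + (A+D)(47) = 75
Read each symbol's code off the tree from the root (left child = 0, right child = 1).

Codes:
  A: 10 (length 2)
  D: 11 (length 2)
  G: 0 (length 1)
Average code length: 122/75 = 1.6267 bits/symbol


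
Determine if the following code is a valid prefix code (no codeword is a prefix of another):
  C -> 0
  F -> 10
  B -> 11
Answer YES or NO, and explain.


Checking each pair (does one codeword prefix another?):
  C='0' vs F='10': no prefix
  C='0' vs B='11': no prefix
  F='10' vs C='0': no prefix
  F='10' vs B='11': no prefix
  B='11' vs C='0': no prefix
  B='11' vs F='10': no prefix
No violation found over all pairs.

YES -- this is a valid prefix code. No codeword is a prefix of any other codeword.


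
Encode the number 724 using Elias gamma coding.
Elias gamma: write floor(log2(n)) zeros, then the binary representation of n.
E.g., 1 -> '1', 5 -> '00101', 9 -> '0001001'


num_bits = floor(log2(724)) + 1 = 10
leading_zeros = num_bits - 1 = 9
binary(724) = 1011010100

Elias gamma(724) = '000000000' + '1011010100' = 0000000001011010100 (19 bits)


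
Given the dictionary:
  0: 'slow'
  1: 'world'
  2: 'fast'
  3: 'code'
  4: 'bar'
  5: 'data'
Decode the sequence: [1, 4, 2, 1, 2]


Look up each index in the dictionary:
  1 -> 'world'
  4 -> 'bar'
  2 -> 'fast'
  1 -> 'world'
  2 -> 'fast'

Decoded: "world bar fast world fast"


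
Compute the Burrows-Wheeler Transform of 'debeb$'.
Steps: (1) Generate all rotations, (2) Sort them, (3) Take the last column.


Rotations (sorted):
  0: $debeb -> last char: b
  1: b$debe -> last char: e
  2: beb$de -> last char: e
  3: debeb$ -> last char: $
  4: eb$deb -> last char: b
  5: ebeb$d -> last char: d


BWT = bee$bd


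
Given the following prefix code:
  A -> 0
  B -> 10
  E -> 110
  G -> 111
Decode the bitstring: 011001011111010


Decoding step by step:
Bits 0 -> A
Bits 110 -> E
Bits 0 -> A
Bits 10 -> B
Bits 111 -> G
Bits 110 -> E
Bits 10 -> B


Decoded message: AEABGEB


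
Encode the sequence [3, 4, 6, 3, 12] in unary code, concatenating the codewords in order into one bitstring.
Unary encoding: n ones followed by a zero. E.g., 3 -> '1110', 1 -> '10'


Encode each number as n ones followed by a terminating 0:
  3 -> 1110 (4 bits)
  4 -> 11110 (5 bits)
  6 -> 1111110 (7 bits)
  3 -> 1110 (4 bits)
  12 -> 1111111111110 (13 bits)
Total length = 4 + 5 + 7 + 4 + 13 = 33 bits.

Unary([3, 4, 6, 3, 12]) = 111011110111111011101111111111110 (33 bits)


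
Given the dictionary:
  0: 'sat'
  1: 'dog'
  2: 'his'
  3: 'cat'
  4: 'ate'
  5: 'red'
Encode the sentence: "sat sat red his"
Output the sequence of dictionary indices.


Look up each word in the dictionary:
  'sat' -> 0
  'sat' -> 0
  'red' -> 5
  'his' -> 2

Encoded: [0, 0, 5, 2]


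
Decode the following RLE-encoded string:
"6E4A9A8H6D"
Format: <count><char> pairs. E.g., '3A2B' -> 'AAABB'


Expanding each <count><char> pair:
  6E -> 'EEEEEE'
  4A -> 'AAAA'
  9A -> 'AAAAAAAAA'
  8H -> 'HHHHHHHH'
  6D -> 'DDDDDD'

Decoded = EEEEEEAAAAAAAAAAAAAHHHHHHHHDDDDDD


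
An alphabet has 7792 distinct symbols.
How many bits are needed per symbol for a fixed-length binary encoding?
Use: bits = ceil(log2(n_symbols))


log2(7792) = 12.9278
Bracket: 2^12 = 4096 < 7792 <= 2^13 = 8192
So ceil(log2(7792)) = 13

bits = ceil(log2(7792)) = ceil(12.9278) = 13 bits


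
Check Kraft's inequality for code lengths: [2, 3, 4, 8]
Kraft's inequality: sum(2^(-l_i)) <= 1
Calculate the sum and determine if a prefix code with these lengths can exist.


Sum = 2^(-2) + 2^(-3) + 2^(-4) + 2^(-8)
    = 0.25 + 0.125 + 0.0625 + 0.00390625
    = 113/256 = 0.44140625
Since 0.44140625 <= 1, Kraft's inequality IS satisfied.
A prefix code with these lengths CAN exist.

Kraft sum = 0.44140625. Satisfied.


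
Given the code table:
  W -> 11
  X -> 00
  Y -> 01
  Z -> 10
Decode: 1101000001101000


Decoding:
11 -> W
01 -> Y
00 -> X
00 -> X
01 -> Y
10 -> Z
10 -> Z
00 -> X


Result: WYXXYZZX


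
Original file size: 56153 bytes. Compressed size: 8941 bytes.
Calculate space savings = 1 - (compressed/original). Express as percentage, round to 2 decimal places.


ratio = compressed/original = 8941/56153 = 0.159226
savings = 1 - ratio = 1 - 0.159226 = 0.840774
as a percentage: 0.840774 * 100 = 84.08%

Space savings = 1 - 8941/56153 = 84.08%


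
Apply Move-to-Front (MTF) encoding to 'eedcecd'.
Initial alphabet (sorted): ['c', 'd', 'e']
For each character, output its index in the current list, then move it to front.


MTF encoding:
'e': index 2 in ['c', 'd', 'e'] -> ['e', 'c', 'd']
'e': index 0 in ['e', 'c', 'd'] -> ['e', 'c', 'd']
'd': index 2 in ['e', 'c', 'd'] -> ['d', 'e', 'c']
'c': index 2 in ['d', 'e', 'c'] -> ['c', 'd', 'e']
'e': index 2 in ['c', 'd', 'e'] -> ['e', 'c', 'd']
'c': index 1 in ['e', 'c', 'd'] -> ['c', 'e', 'd']
'd': index 2 in ['c', 'e', 'd'] -> ['d', 'c', 'e']


Output: [2, 0, 2, 2, 2, 1, 2]


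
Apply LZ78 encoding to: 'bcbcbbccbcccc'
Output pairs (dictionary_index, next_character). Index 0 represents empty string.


LZ78 encoding steps:
Dictionary: {0: ''}
Step 1: w='' (idx 0), next='b' -> output (0, 'b'), add 'b' as idx 1
Step 2: w='' (idx 0), next='c' -> output (0, 'c'), add 'c' as idx 2
Step 3: w='b' (idx 1), next='c' -> output (1, 'c'), add 'bc' as idx 3
Step 4: w='b' (idx 1), next='b' -> output (1, 'b'), add 'bb' as idx 4
Step 5: w='c' (idx 2), next='c' -> output (2, 'c'), add 'cc' as idx 5
Step 6: w='bc' (idx 3), next='c' -> output (3, 'c'), add 'bcc' as idx 6
Step 7: w='cc' (idx 5), end of input -> output (5, '')


Encoded: [(0, 'b'), (0, 'c'), (1, 'c'), (1, 'b'), (2, 'c'), (3, 'c'), (5, '')]


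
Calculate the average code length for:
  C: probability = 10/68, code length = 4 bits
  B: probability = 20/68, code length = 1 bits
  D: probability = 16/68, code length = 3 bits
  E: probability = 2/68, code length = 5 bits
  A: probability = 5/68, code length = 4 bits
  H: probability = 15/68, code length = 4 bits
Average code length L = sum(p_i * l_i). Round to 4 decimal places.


Weighted contributions p_i * l_i:
  C: (10/68) * 4 = 40/68
  B: (20/68) * 1 = 20/68
  D: (16/68) * 3 = 48/68
  E: (2/68) * 5 = 10/68
  A: (5/68) * 4 = 20/68
  H: (15/68) * 4 = 60/68
Sum = (40 + 20 + 48 + 10 + 20 + 60)/68 = 198/68

L = 198/68 = 2.9118 bits/symbol


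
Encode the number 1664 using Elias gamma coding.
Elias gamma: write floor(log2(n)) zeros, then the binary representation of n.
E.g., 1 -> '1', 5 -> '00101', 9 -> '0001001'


num_bits = floor(log2(1664)) + 1 = 11
leading_zeros = num_bits - 1 = 10
binary(1664) = 11010000000

Elias gamma(1664) = '0000000000' + '11010000000' = 000000000011010000000 (21 bits)


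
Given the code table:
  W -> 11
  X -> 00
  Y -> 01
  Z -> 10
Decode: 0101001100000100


Decoding:
01 -> Y
01 -> Y
00 -> X
11 -> W
00 -> X
00 -> X
01 -> Y
00 -> X


Result: YYXWXXYX


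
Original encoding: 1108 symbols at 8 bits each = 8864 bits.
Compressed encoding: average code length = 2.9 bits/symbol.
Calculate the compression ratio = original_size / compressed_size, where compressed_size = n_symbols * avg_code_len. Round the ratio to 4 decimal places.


original_size = n_symbols * orig_bits = 1108 * 8 = 8864 bits
compressed_size = n_symbols * avg_code_len = 1108 * 2.9 = 3213.2 bits
ratio = original_size / compressed_size = 8864 / 3213.2 = 2.7586

Compression ratio = 2.7586
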